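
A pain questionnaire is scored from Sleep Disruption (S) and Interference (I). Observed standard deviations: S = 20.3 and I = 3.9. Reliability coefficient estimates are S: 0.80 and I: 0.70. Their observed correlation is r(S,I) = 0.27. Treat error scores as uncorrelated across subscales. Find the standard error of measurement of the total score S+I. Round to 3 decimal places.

Var(total) = 427.3 + 42.7518 = 470.052.
True-score variance = 340.319 + 42.7518 = 383.071, so reliability = 0.8150.
Error variance = 470.052 − 383.071 = 86.981; SEM = √86.981 = 9.326.

9.326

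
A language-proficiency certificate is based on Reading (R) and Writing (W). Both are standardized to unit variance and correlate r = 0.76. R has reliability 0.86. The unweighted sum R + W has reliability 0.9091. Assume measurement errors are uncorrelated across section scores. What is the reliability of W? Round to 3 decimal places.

Var(R+W) = 2 + 2·0.76 = 3.520.
True-score variance = ρ_R + ρ_W + 2·0.76, so 0.9091 = (0.86 + ρ_W + 1.52) / 3.520.
ρ_W = 0.9091·3.520 − 0.86 − 1.52 = 0.820.

0.820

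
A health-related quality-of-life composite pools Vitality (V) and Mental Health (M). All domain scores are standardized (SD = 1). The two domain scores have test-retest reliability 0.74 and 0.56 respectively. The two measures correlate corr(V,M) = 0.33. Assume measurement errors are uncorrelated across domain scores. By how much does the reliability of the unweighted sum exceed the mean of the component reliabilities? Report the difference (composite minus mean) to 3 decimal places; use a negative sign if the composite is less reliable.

Var(sum) = 2 + 0.66 = 2.66; true-score variance = 1.3 + 0.66 = 1.96; composite reliability = 0.7368.
Mean component reliability = 0.6500.
Difference = 0.7368 − 0.6500 = 0.087.

0.087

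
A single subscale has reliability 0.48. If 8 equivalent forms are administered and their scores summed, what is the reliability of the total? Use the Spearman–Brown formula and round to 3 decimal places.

0.881

ρ_k = kρ / (1 + (k−1)ρ) = 8·0.48 / (1 + 7·0.48) = 3.840 / 4.360 = 0.881.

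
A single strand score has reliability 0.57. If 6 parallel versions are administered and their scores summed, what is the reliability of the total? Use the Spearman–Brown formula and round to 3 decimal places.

ρ_k = kρ / (1 + (k−1)ρ) = 6·0.57 / (1 + 5·0.57) = 3.420 / 3.850 = 0.888.

0.888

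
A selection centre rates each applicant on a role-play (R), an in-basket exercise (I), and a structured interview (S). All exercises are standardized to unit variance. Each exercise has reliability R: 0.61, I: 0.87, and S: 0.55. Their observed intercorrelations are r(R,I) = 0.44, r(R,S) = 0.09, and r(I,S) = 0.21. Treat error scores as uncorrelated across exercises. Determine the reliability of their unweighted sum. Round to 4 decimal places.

0.7835

Var(R+I+S) = 3 + 2·[0.44 + 0.09 + 0.21] = 3 + 1.48 = 4.48.
Under uncorrelated errors the observed covariances equal the true-score covariances, so only the own-variance terms attenuate.
True-score variance = [0.61 + 0.87 + 0.55] + 1.48 = 2.03 + 1.48 = 3.51.
Reliability = 3.51 / 4.48 = 0.7835.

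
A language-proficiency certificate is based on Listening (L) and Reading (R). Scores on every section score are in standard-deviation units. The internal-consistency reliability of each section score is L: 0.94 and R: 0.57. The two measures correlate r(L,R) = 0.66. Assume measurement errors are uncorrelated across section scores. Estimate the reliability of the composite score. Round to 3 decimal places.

0.852

Var(L+R) = 2 + 2·[0.66] = 2 + 1.32 = 3.32.
Under uncorrelated errors the observed covariances equal the true-score covariances, so only the own-variance terms attenuate.
True-score variance = [0.94 + 0.57] + 1.32 = 1.51 + 1.32 = 2.83.
Reliability = 2.83 / 3.32 = 0.852.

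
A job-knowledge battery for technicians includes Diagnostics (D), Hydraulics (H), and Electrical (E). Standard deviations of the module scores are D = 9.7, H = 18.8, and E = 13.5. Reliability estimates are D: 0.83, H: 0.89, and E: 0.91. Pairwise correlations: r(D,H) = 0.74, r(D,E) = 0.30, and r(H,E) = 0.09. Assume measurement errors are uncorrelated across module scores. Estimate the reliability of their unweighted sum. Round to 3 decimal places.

0.930

Var(D+H+E) = 9.7² + 18.8² + 13.5² + 2·[9.7·18.8·0.74 + 9.7·13.5·0.30 + 18.8·13.5·0.09] = 629.78 + 394.147 = 1023.93.
Because errors are independent across components, Cov(Tᵢ,Tⱼ) = Cov(Xᵢ,Xⱼ); the off-diagonal part of the true-score variance is the same as above.
True-score variance = [9.7²·0.83 + 18.8²·0.89 + 13.5²·0.91] + 394.147 = 558.504 + 394.147 = 952.651.
Reliability = 952.651 / 1023.93 = 0.930.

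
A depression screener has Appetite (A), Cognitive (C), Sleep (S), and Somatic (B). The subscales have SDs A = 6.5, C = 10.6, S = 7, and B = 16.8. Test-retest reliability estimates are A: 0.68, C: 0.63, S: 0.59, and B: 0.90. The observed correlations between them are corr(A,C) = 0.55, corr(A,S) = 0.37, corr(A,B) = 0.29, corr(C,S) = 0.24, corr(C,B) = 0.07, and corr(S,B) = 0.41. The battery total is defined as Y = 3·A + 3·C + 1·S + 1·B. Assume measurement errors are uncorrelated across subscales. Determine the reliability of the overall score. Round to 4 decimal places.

0.8170

Var(Y) = 3²·6.5² + 3²·10.6² + 7² + 16.8² + 2·[9·6.5·10.6·0.55 + 3·6.5·7·0.37 + 3·6.5·16.8·0.29 + 3·10.6·7·0.24 + 3·10.6·16.8·0.07 + 7·16.8·0.41] = 1722.73 + 1251.2 = 2973.93.
Under uncorrelated errors the observed covariances equal the true-score covariances, so only the own-variance terms attenuate.
True-score variance = [3²·6.5²·0.68 + 3²·10.6²·0.63 + 7²·0.59 + 16.8²·0.90] + 1251.2 = 1178.58 + 1251.2 = 2429.78.
Reliability = 2429.78 / 2973.93 = 0.8170.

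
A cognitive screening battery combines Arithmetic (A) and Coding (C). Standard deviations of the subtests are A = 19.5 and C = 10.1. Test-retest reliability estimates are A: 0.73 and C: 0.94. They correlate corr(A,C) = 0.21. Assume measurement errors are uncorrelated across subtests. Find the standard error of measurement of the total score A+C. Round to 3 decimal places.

10.430

Var(total) = 482.26 + 82.719 = 564.979.
True-score variance = 373.472 + 82.719 = 456.191, so reliability = 0.8074.
Error variance = 564.979 − 456.191 = 108.788; SEM = √108.788 = 10.430.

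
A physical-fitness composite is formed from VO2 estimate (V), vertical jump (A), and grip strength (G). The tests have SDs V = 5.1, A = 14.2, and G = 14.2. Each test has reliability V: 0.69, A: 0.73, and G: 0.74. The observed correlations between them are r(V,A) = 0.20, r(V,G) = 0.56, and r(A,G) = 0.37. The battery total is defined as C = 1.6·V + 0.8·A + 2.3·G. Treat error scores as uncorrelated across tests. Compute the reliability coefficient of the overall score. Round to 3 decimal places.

Var(C) = 1.6²·5.1² + 0.8²·14.2² + 2.3²·14.2² + 2·[1.28·5.1·14.2·0.20 + 3.68·5.1·14.2·0.56 + 1.84·14.2·14.2·0.37] = 1262.31 + 610.118 = 1872.43.
With uncorrelated errors the cross-covariances are all true-score covariance, so they carry over unchanged; only the diagonal terms shrink to ρᵢσᵢ².
True-score variance = [1.6²·5.1²·0.69 + 0.8²·14.2²·0.73 + 2.3²·14.2²·0.74] + 610.118 = 929.49 + 610.118 = 1539.61.
Reliability = 1539.61 / 1872.43 = 0.822.

0.822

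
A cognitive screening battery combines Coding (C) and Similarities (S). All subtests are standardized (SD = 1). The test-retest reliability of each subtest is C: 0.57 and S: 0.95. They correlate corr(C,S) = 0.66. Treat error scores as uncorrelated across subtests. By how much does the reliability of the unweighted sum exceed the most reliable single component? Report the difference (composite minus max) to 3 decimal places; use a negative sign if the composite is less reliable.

-0.095

Var(sum) = 2 + 1.32 = 3.32; true-score variance = 1.52 + 1.32 = 2.84; composite reliability = 0.8554.
Max component reliability = 0.9500.
Difference = 0.8554 − 0.9500 = -0.095.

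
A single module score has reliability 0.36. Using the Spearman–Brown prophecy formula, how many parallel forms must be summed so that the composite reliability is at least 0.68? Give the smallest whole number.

k ≥ ρ*(1−ρ₁)/(ρ₁(1−ρ*)) = 0.68·0.64 / (0.36·0.32) = 3.778.
Smallest integer k = 4.

4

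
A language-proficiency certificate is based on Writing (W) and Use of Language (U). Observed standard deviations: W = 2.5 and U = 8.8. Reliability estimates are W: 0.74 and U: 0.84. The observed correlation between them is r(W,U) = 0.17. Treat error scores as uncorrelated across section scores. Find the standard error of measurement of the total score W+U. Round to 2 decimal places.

Var(total) = 83.69 + 7.48 = 91.17.
True-score variance = 69.6746 + 7.48 = 77.1546, so reliability = 0.8463.
Error variance = 91.17 − 77.1546 = 14.0154; SEM = √14.0154 = 3.74.

3.74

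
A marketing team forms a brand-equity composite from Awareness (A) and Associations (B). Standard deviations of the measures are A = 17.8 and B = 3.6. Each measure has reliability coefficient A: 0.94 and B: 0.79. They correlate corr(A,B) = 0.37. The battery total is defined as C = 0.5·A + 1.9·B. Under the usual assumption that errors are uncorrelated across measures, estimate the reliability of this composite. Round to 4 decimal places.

Var(C) = 0.5²·17.8² + 1.9²·3.6² + 2·[0.95·17.8·3.6·0.37] = 125.996 + 45.0482 = 171.044.
With uncorrelated errors the cross-covariances are all true-score covariance, so they carry over unchanged; only the diagonal terms shrink to ρᵢσᵢ².
True-score variance = [0.5²·17.8²·0.94 + 1.9²·3.6²·0.79] + 45.0482 = 111.418 + 45.0482 = 156.466.
Reliability = 156.466 / 171.044 = 0.9148.

0.9148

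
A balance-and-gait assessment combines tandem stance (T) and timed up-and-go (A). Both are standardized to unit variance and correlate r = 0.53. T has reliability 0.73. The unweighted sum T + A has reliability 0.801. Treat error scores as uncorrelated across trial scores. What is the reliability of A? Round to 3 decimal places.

Var(T+A) = 2 + 2·0.53 = 3.060.
True-score variance = ρ_T + ρ_A + 2·0.53, so 0.801 = (0.73 + ρ_A + 1.06) / 3.060.
ρ_A = 0.801·3.060 − 0.73 − 1.06 = 0.661.

0.661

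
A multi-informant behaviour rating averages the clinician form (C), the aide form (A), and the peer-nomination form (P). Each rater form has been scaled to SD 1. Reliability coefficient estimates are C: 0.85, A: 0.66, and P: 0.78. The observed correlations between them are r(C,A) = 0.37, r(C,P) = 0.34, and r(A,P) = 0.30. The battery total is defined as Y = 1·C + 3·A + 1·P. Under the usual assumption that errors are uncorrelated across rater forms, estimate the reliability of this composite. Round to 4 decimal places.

Var(Y) = 1 + 3² + 1 + 2·[3·0.37 + 0.34 + 3·0.30] = 11 + 4.7 = 15.7.
Because errors are independent across components, Cov(Tᵢ,Tⱼ) = Cov(Xᵢ,Xⱼ); the off-diagonal part of the true-score variance is the same as above.
True-score variance = [0.85 + 3²·0.66 + 0.78] + 4.7 = 7.57 + 4.7 = 12.27.
Reliability = 12.27 / 15.7 = 0.7815.

0.7815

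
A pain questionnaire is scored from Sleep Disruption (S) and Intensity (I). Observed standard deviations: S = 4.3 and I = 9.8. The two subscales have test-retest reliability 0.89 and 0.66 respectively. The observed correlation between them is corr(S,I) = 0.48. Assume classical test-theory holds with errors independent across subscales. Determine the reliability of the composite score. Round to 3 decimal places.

Var(S+I) = 4.3² + 9.8² + 2·[4.3·9.8·0.48] = 114.53 + 40.4544 = 154.984.
Under uncorrelated errors the observed covariances equal the true-score covariances, so only the own-variance terms attenuate.
True-score variance = [4.3²·0.89 + 9.8²·0.66] + 40.4544 = 79.8425 + 40.4544 = 120.297.
Reliability = 120.297 / 154.984 = 0.776.

0.776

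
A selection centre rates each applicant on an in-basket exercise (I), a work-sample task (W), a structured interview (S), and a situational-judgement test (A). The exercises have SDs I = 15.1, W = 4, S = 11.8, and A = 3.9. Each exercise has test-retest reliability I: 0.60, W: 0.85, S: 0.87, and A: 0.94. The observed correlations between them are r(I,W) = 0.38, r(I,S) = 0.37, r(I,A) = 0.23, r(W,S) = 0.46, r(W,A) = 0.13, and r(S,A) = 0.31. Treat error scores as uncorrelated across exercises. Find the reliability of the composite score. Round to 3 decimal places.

0.834

Var(I+W+S+A) = 15.1² + 4² + 11.8² + 3.9² + 2·[15.1·4·0.38 + 15.1·11.8·0.37 + 15.1·3.9·0.23 + 4·11.8·0.46 + 4·3.9·0.13 + 11.8·3.9·0.31] = 398.46 + 280.859 = 679.319.
With uncorrelated errors the cross-covariances are all true-score covariance, so they carry over unchanged; only the diagonal terms shrink to ρᵢσᵢ².
True-score variance = [15.1²·0.60 + 4²·0.85 + 11.8²·0.87 + 3.9²·0.94] + 280.859 = 285.842 + 280.859 = 566.701.
Reliability = 566.701 / 679.319 = 0.834.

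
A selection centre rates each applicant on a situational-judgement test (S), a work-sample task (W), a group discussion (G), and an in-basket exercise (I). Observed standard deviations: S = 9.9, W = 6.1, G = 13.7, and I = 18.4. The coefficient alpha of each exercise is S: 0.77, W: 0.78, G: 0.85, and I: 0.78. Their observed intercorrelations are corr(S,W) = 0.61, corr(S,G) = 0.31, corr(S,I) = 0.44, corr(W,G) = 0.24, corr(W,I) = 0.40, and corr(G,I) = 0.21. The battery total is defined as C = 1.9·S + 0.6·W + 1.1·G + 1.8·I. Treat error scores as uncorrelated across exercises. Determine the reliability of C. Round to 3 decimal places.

Var(C) = 1.9²·9.9² + 0.6²·6.1² + 1.1²·13.7² + 1.8²·18.4² + 2·[1.14·9.9·6.1·0.61 + 2.09·9.9·13.7·0.31 + 3.42·9.9·18.4·0.44 + 0.66·6.1·13.7·0.24 + 1.08·6.1·18.4·0.40 + 1.98·13.7·18.4·0.21] = 1691.25 + 1141.05 = 2832.3.
With uncorrelated errors the cross-covariances are all true-score covariance, so they carry over unchanged; only the diagonal terms shrink to ρᵢσᵢ².
True-score variance = [1.9²·9.9²·0.77 + 0.6²·6.1²·0.78 + 1.1²·13.7²·0.85 + 1.8²·18.4²·0.78] + 1141.05 = 1331.53 + 1141.05 = 2472.58.
Reliability = 2472.58 / 2832.3 = 0.873.

0.873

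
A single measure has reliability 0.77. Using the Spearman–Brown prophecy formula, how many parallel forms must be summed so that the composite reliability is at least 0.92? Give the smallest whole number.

4

k ≥ ρ*(1−ρ₁)/(ρ₁(1−ρ*)) = 0.92·0.23 / (0.77·0.08) = 3.435.
Smallest integer k = 4.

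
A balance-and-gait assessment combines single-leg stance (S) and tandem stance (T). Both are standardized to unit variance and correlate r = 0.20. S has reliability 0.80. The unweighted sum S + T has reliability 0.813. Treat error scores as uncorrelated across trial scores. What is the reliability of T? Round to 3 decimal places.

0.751

Var(S+T) = 2 + 2·0.20 = 2.400.
True-score variance = ρ_S + ρ_T + 2·0.20, so 0.813 = (0.80 + ρ_T + 0.40) / 2.400.
ρ_T = 0.813·2.400 − 0.80 − 0.40 = 0.751.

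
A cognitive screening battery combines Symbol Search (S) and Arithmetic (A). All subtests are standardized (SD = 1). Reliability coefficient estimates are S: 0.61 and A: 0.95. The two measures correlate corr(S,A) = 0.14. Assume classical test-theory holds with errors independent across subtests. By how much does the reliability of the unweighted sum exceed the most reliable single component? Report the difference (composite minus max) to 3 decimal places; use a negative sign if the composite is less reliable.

Var(sum) = 2 + 0.28 = 2.28; true-score variance = 1.56 + 0.28 = 1.84; composite reliability = 0.8070.
Max component reliability = 0.9500.
Difference = 0.8070 − 0.9500 = -0.143.

-0.143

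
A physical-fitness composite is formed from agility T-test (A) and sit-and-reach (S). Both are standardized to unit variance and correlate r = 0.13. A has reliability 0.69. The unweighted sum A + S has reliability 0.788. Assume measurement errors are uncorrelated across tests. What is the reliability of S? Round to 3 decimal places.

Var(A+S) = 2 + 2·0.13 = 2.260.
True-score variance = ρ_A + ρ_S + 2·0.13, so 0.788 = (0.69 + ρ_S + 0.26) / 2.260.
ρ_S = 0.788·2.260 − 0.69 − 0.26 = 0.831.

0.831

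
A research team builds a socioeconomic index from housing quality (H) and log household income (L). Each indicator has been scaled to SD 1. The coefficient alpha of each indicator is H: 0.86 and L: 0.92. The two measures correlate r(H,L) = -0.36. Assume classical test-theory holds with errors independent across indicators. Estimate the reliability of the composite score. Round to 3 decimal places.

Var(H+L) = 2 + 2·[(-0.36)] = 2 − 0.72 = 1.28.
Because errors are independent across components, Cov(Tᵢ,Tⱼ) = Cov(Xᵢ,Xⱼ); the off-diagonal part of the true-score variance is the same as above.
True-score variance = [0.86 + 0.92] − 0.72 = 1.78 − 0.72 = 1.06.
Reliability = 1.06 / 1.28 = 0.828.

0.828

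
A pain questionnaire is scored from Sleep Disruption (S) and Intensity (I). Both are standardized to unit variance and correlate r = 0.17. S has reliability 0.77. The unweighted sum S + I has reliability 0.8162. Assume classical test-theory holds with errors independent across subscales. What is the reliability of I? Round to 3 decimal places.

Var(S+I) = 2 + 2·0.17 = 2.340.
True-score variance = ρ_S + ρ_I + 2·0.17, so 0.8162 = (0.77 + ρ_I + 0.34) / 2.340.
ρ_I = 0.8162·2.340 − 0.77 − 0.34 = 0.800.

0.800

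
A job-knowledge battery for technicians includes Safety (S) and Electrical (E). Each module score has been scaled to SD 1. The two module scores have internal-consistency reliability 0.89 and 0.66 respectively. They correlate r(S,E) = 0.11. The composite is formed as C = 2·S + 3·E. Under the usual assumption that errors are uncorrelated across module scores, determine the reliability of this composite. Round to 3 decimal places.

Var(C) = 2² + 3² + 2·[6·0.11] = 13 + 1.32 = 14.32.
With uncorrelated errors the cross-covariances are all true-score covariance, so they carry over unchanged; only the diagonal terms shrink to ρᵢσᵢ².
True-score variance = [2²·0.89 + 3²·0.66] + 1.32 = 9.5 + 1.32 = 10.82.
Reliability = 10.82 / 14.32 = 0.756.

0.756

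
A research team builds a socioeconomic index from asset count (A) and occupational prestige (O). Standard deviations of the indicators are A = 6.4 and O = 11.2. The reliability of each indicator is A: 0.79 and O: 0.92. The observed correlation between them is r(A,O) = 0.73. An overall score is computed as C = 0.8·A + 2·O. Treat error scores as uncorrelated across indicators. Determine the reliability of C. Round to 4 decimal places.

Var(C) = 0.8²·6.4² + 2²·11.2² + 2·[1.6·6.4·11.2·0.73] = 527.974 + 167.444 = 695.419.
With uncorrelated errors the cross-covariances are all true-score covariance, so they carry over unchanged; only the diagonal terms shrink to ρᵢσᵢ².
True-score variance = [0.8²·6.4²·0.79 + 2²·11.2²·0.92] + 167.444 = 482.329 + 167.444 = 649.773.
Reliability = 649.773 / 695.419 = 0.9344.

0.9344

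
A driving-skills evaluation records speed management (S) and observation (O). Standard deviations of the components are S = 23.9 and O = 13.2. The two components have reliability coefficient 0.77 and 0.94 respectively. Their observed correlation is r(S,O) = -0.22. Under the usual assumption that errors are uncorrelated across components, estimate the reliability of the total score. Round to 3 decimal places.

Var(S+O) = 23.9² + 13.2² + 2·[23.9·13.2·(-0.22)] = 745.45 − 138.811 = 606.639.
Because errors are independent across components, Cov(Tᵢ,Tⱼ) = Cov(Xᵢ,Xⱼ); the off-diagonal part of the true-score variance is the same as above.
True-score variance = [23.9²·0.77 + 13.2²·0.94] − 138.811 = 603.617 − 138.811 = 464.806.
Reliability = 464.806 / 606.639 = 0.766.

0.766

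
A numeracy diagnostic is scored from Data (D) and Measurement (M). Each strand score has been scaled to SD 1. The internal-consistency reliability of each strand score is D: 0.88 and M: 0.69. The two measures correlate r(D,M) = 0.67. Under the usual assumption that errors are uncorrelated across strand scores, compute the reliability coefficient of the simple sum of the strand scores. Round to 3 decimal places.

0.871

Var(D+M) = 2 + 2·[0.67] = 2 + 1.34 = 3.34.
Under uncorrelated errors the observed covariances equal the true-score covariances, so only the own-variance terms attenuate.
True-score variance = [0.88 + 0.69] + 1.34 = 1.57 + 1.34 = 2.91.
Reliability = 2.91 / 3.34 = 0.871.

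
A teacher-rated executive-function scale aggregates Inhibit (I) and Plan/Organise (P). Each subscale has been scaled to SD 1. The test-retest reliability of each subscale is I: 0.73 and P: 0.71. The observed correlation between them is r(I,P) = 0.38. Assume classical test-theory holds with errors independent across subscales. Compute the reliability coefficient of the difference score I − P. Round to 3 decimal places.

Var(I−P) = 1 + 1 − 2·0.38 = 2 − 0.76 = 1.24.
Because errors are independent across components, Cov(Tᵢ,Tⱼ) = Cov(Xᵢ,Xⱼ); the off-diagonal part of the true-score variance is the same as above.
True-score variance = [0.73 + 0.71] − 0.76 = 1.44 − 0.76 = 0.68.
Reliability = 0.68 / 1.24 = 0.548.

0.548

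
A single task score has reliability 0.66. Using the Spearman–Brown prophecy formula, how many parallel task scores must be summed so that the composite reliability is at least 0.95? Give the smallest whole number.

k ≥ ρ*(1−ρ₁)/(ρ₁(1−ρ*)) = 0.95·0.34 / (0.66·0.05) = 9.788.
Smallest integer k = 10.

10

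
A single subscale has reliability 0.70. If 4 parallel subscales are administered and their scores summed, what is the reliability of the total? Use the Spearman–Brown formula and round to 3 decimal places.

ρ_k = kρ / (1 + (k−1)ρ) = 4·0.70 / (1 + 3·0.70) = 2.800 / 3.100 = 0.903.

0.903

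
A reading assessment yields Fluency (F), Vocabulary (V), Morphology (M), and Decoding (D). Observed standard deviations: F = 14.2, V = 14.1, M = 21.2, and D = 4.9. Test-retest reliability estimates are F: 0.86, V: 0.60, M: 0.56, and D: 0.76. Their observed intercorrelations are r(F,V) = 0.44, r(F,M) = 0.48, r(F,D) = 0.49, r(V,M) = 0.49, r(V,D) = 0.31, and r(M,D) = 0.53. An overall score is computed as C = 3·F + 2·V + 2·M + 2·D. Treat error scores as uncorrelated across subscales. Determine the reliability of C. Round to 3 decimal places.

0.854

Var(C) = 3²·14.2² + 2²·14.1² + 2²·21.2² + 2²·4.9² + 2·[6·14.2·14.1·0.44 + 6·14.2·21.2·0.48 + 6·14.2·4.9·0.49 + 4·14.1·21.2·0.49 + 4·14.1·4.9·0.31 + 4·21.2·4.9·0.53] = 4503.8 + 4983.84 = 9487.64.
Because errors are independent across components, Cov(Tᵢ,Tⱼ) = Cov(Xᵢ,Xⱼ); the off-diagonal part of the true-score variance is the same as above.
True-score variance = [3²·14.2²·0.86 + 2²·14.1²·0.60 + 2²·21.2²·0.56 + 2²·4.9²·0.76] + 4983.84 = 3117.57 + 4983.84 = 8101.42.
Reliability = 8101.42 / 9487.64 = 0.854.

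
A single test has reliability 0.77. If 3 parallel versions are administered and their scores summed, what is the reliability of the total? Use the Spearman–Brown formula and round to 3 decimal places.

0.909

ρ_k = kρ / (1 + (k−1)ρ) = 3·0.77 / (1 + 2·0.77) = 2.310 / 2.540 = 0.909.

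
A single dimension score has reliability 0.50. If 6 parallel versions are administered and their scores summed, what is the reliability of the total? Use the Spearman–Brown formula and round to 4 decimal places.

ρ_k = kρ / (1 + (k−1)ρ) = 6·0.50 / (1 + 5·0.50) = 3.000 / 3.500 = 0.8571.

0.8571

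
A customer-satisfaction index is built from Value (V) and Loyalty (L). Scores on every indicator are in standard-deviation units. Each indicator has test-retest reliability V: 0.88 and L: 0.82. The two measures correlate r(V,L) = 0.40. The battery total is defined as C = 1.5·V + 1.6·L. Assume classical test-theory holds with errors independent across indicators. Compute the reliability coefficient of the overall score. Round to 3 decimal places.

0.891

Var(C) = 1.5² + 1.6² + 2·[2.4·0.40] = 4.81 + 1.92 = 6.73.
Under uncorrelated errors the observed covariances equal the true-score covariances, so only the own-variance terms attenuate.
True-score variance = [1.5²·0.88 + 1.6²·0.82] + 1.92 = 4.0792 + 1.92 = 5.9992.
Reliability = 5.9992 / 6.73 = 0.891.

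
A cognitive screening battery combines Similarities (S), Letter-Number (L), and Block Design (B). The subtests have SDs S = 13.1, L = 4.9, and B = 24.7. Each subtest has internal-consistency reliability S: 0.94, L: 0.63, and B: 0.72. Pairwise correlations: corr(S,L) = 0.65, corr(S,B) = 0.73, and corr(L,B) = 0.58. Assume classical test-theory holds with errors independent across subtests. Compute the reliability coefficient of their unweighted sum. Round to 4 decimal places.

0.8735

Var(S+L+B) = 13.1² + 4.9² + 24.7² + 2·[13.1·4.9·0.65 + 13.1·24.7·0.73 + 4.9·24.7·0.58] = 805.71 + 696.254 = 1501.96.
With uncorrelated errors the cross-covariances are all true-score covariance, so they carry over unchanged; only the diagonal terms shrink to ρᵢσᵢ².
True-score variance = [13.1²·0.94 + 4.9²·0.63 + 24.7²·0.72] + 696.254 = 615.704 + 696.254 = 1311.96.
Reliability = 1311.96 / 1501.96 = 0.8735.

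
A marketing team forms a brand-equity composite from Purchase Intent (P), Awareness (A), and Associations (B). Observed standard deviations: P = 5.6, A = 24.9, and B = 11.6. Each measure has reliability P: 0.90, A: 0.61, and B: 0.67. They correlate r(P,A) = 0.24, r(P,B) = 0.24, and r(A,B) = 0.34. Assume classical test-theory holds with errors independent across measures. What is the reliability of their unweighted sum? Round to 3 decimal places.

0.732

Var(P+A+B) = 5.6² + 24.9² + 11.6² + 2·[5.6·24.9·0.24 + 5.6·11.6·0.24 + 24.9·11.6·0.34] = 785.93 + 294.523 = 1080.45.
With uncorrelated errors the cross-covariances are all true-score covariance, so they carry over unchanged; only the diagonal terms shrink to ρᵢσᵢ².
True-score variance = [5.6²·0.90 + 24.9²·0.61 + 11.6²·0.67] + 294.523 = 496.585 + 294.523 = 791.108.
Reliability = 791.108 / 1080.45 = 0.732.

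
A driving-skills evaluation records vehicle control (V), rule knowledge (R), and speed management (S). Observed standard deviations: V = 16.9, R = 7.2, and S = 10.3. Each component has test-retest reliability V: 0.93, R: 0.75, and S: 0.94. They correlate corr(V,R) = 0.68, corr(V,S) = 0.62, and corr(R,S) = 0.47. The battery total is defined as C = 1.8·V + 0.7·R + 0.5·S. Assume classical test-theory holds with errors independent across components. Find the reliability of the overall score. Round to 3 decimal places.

0.948

Var(C) = 1.8²·16.9² + 0.7²·7.2² + 0.5²·10.3² + 2·[1.26·16.9·7.2·0.68 + 0.9·16.9·10.3·0.62 + 0.35·7.2·10.3·0.47] = 977.3 + 427.172 = 1404.47.
With uncorrelated errors the cross-covariances are all true-score covariance, so they carry over unchanged; only the diagonal terms shrink to ρᵢσᵢ².
True-score variance = [1.8²·16.9²·0.93 + 0.7²·7.2²·0.75 + 0.5²·10.3²·0.94] + 427.172 = 904.582 + 427.172 = 1331.75.
Reliability = 1331.75 / 1404.47 = 0.948.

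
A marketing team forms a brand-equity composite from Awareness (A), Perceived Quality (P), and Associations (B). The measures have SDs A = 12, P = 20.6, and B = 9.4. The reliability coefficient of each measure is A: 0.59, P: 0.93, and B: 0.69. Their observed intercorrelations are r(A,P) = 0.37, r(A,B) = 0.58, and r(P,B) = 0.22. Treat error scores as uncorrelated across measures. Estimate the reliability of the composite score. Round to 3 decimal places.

0.890

Var(A+P+B) = 12² + 20.6² + 9.4² + 2·[12·20.6·0.37 + 12·9.4·0.58 + 20.6·9.4·0.22] = 656.72 + 398.978 = 1055.7.
Under uncorrelated errors the observed covariances equal the true-score covariances, so only the own-variance terms attenuate.
True-score variance = [12²·0.59 + 20.6²·0.93 + 9.4²·0.69] + 398.978 = 540.583 + 398.978 = 939.561.
Reliability = 939.561 / 1055.7 = 0.890.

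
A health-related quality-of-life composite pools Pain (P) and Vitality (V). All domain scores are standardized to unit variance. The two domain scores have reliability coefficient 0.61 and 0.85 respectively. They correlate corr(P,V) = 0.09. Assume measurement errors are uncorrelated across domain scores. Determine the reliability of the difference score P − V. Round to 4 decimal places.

0.7033

Var(P−V) = 1 + 1 − 2·0.09 = 2 − 0.18 = 1.82.
Because errors are independent across components, Cov(Tᵢ,Tⱼ) = Cov(Xᵢ,Xⱼ); the off-diagonal part of the true-score variance is the same as above.
True-score variance = [0.61 + 0.85] − 0.18 = 1.46 − 0.18 = 1.28.
Reliability = 1.28 / 1.82 = 0.7033.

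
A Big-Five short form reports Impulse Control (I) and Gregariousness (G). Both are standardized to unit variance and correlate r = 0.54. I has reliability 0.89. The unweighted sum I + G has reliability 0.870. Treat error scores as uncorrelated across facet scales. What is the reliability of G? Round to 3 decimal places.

0.710

Var(I+G) = 2 + 2·0.54 = 3.080.
True-score variance = ρ_I + ρ_G + 2·0.54, so 0.870 = (0.89 + ρ_G + 1.08) / 3.080.
ρ_G = 0.870·3.080 − 0.89 − 1.08 = 0.710.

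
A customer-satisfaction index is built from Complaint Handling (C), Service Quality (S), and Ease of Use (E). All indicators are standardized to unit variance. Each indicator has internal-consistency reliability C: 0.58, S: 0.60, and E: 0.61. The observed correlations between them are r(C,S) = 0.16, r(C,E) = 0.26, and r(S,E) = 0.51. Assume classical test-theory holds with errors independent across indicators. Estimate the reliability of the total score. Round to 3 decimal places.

Var(C+S+E) = 3 + 2·[0.16 + 0.26 + 0.51] = 3 + 1.86 = 4.86.
Under uncorrelated errors the observed covariances equal the true-score covariances, so only the own-variance terms attenuate.
True-score variance = [0.58 + 0.60 + 0.61] + 1.86 = 1.79 + 1.86 = 3.65.
Reliability = 3.65 / 4.86 = 0.751.

0.751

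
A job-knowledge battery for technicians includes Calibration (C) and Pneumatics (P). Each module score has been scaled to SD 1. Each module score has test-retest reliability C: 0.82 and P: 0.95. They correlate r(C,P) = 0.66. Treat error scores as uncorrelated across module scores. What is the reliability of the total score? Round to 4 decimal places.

Var(C+P) = 2 + 2·[0.66] = 2 + 1.32 = 3.32.
With uncorrelated errors the cross-covariances are all true-score covariance, so they carry over unchanged; only the diagonal terms shrink to ρᵢσᵢ².
True-score variance = [0.82 + 0.95] + 1.32 = 1.77 + 1.32 = 3.09.
Reliability = 3.09 / 3.32 = 0.9307.

0.9307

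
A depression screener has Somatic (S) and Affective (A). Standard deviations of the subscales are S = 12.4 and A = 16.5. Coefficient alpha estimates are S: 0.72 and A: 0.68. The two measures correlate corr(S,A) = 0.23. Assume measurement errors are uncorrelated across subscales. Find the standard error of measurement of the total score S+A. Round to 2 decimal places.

11.41

Var(total) = 426.01 + 94.116 = 520.126.
True-score variance = 295.837 + 94.116 = 389.953, so reliability = 0.7497.
Error variance = 520.126 − 389.953 = 130.173; SEM = √130.173 = 11.41.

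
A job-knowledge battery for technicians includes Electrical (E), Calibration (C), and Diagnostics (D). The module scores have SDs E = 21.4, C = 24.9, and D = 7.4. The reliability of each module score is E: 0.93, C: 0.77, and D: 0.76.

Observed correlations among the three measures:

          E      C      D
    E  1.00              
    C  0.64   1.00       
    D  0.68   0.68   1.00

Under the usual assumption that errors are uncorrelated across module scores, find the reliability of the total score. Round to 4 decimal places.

Var(E+C+D) = 21.4² + 24.9² + 7.4² + 2·[21.4·24.9·0.64 + 21.4·7.4·0.68 + 24.9·7.4·0.68] = 1132.73 + 1148.02 = 2280.75.
Under uncorrelated errors the observed covariances equal the true-score covariances, so only the own-variance terms attenuate.
True-score variance = [21.4²·0.93 + 24.9²·0.77 + 7.4²·0.76] + 1148.02 = 944.928 + 1148.02 = 2092.95.
Reliability = 2092.95 / 2280.75 = 0.9177.

0.9177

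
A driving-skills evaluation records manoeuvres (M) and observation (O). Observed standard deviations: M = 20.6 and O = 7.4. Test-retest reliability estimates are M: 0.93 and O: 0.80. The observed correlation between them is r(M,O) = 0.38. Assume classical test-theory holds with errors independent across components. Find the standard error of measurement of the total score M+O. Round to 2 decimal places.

6.38

Var(total) = 479.12 + 115.854 = 594.974.
True-score variance = 438.463 + 115.854 = 554.317, so reliability = 0.9317.
Error variance = 594.974 − 554.317 = 40.6572; SEM = √40.6572 = 6.38.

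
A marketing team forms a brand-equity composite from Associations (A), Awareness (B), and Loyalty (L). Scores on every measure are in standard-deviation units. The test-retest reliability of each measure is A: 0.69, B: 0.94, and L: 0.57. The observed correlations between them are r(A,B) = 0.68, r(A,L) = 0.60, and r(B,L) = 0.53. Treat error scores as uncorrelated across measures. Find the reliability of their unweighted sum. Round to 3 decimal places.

0.879

Var(A+B+L) = 3 + 2·[0.68 + 0.60 + 0.53] = 3 + 3.62 = 6.62.
Because errors are independent across components, Cov(Tᵢ,Tⱼ) = Cov(Xᵢ,Xⱼ); the off-diagonal part of the true-score variance is the same as above.
True-score variance = [0.69 + 0.94 + 0.57] + 3.62 = 2.2 + 3.62 = 5.82.
Reliability = 5.82 / 6.62 = 0.879.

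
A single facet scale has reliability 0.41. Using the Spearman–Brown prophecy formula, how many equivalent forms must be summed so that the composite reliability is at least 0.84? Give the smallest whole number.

8

k ≥ ρ*(1−ρ₁)/(ρ₁(1−ρ*)) = 0.84·0.59 / (0.41·0.16) = 7.555.
Smallest integer k = 8.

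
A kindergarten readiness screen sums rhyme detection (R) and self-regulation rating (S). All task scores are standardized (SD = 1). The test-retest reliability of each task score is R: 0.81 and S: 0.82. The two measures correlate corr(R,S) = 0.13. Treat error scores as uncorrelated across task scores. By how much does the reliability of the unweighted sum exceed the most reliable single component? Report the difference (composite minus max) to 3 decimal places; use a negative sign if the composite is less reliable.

0.016

Var(sum) = 2 + 0.26 = 2.26; true-score variance = 1.63 + 0.26 = 1.89; composite reliability = 0.8363.
Max component reliability = 0.8200.
Difference = 0.8363 − 0.8200 = 0.016.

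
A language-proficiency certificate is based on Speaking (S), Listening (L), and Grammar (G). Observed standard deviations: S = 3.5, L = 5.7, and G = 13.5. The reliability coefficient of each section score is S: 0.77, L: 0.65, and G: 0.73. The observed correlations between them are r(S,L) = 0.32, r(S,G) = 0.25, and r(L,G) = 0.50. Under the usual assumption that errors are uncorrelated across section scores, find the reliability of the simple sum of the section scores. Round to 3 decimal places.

Var(S+L+G) = 3.5² + 5.7² + 13.5² + 2·[3.5·5.7·0.32 + 3.5·13.5·0.25 + 5.7·13.5·0.50] = 226.99 + 113.343 = 340.333.
Because errors are independent across components, Cov(Tᵢ,Tⱼ) = Cov(Xᵢ,Xⱼ); the off-diagonal part of the true-score variance is the same as above.
True-score variance = [3.5²·0.77 + 5.7²·0.65 + 13.5²·0.73] + 113.343 = 163.594 + 113.343 = 276.937.
Reliability = 276.937 / 340.333 = 0.814.

0.814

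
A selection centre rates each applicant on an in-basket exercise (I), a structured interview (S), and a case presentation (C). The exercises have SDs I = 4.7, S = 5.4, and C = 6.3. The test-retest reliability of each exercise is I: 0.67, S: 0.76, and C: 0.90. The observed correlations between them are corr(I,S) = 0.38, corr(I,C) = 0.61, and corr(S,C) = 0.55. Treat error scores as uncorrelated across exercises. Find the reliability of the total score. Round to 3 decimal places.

0.901

Var(I+S+C) = 4.7² + 5.4² + 6.3² + 2·[4.7·5.4·0.38 + 4.7·6.3·0.61 + 5.4·6.3·0.55] = 90.94 + 92.835 = 183.775.
Because errors are independent across components, Cov(Tᵢ,Tⱼ) = Cov(Xᵢ,Xⱼ); the off-diagonal part of the true-score variance is the same as above.
True-score variance = [4.7²·0.67 + 5.4²·0.76 + 6.3²·0.90] + 92.835 = 72.6829 + 92.835 = 165.518.
Reliability = 165.518 / 183.775 = 0.901.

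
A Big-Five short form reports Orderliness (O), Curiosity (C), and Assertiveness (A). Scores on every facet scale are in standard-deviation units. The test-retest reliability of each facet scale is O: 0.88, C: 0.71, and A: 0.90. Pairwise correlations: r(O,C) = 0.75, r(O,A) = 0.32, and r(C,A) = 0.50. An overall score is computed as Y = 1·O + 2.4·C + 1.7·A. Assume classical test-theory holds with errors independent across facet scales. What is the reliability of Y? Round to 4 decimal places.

Var(Y) = 1 + 2.4² + 1.7² + 2·[2.4·0.75 + 1.7·0.32 + 4.08·0.50] = 9.65 + 8.768 = 18.418.
Under uncorrelated errors the observed covariances equal the true-score covariances, so only the own-variance terms attenuate.
True-score variance = [0.88 + 2.4²·0.71 + 1.7²·0.90] + 8.768 = 7.5706 + 8.768 = 16.3386.
Reliability = 16.3386 / 18.418 = 0.8871.

0.8871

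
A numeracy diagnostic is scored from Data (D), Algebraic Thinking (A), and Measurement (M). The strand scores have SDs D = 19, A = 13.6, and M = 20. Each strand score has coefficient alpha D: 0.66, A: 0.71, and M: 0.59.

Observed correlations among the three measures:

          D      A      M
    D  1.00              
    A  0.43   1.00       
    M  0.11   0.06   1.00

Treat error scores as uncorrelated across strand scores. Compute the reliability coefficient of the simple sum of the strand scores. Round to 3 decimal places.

Var(D+A+M) = 19² + 13.6² + 20² + 2·[19·13.6·0.43 + 19·20·0.11 + 13.6·20·0.06] = 945.96 + 338.464 = 1284.42.
Because errors are independent across components, Cov(Tᵢ,Tⱼ) = Cov(Xᵢ,Xⱼ); the off-diagonal part of the true-score variance is the same as above.
True-score variance = [19²·0.66 + 13.6²·0.71 + 20²·0.59] + 338.464 = 605.582 + 338.464 = 944.046.
Reliability = 944.046 / 1284.42 = 0.735.

0.735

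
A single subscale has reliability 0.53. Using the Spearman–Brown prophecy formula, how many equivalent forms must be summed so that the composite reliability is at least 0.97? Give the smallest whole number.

k ≥ ρ*(1−ρ₁)/(ρ₁(1−ρ*)) = 0.97·0.47 / (0.53·0.03) = 28.673.
Smallest integer k = 29.

29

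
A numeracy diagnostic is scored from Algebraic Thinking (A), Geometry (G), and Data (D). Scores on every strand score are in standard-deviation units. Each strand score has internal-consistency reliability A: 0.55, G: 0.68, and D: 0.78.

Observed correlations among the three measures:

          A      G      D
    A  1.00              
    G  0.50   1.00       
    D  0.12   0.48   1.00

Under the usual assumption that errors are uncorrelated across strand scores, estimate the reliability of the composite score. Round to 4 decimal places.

Var(A+G+D) = 3 + 2·[0.50 + 0.12 + 0.48] = 3 + 2.2 = 5.2.
Under uncorrelated errors the observed covariances equal the true-score covariances, so only the own-variance terms attenuate.
True-score variance = [0.55 + 0.68 + 0.78] + 2.2 = 2.01 + 2.2 = 4.21.
Reliability = 4.21 / 5.2 = 0.8096.

0.8096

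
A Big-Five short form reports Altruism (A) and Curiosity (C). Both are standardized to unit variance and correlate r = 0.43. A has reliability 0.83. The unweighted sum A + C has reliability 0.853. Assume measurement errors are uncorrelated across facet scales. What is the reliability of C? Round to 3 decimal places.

Var(A+C) = 2 + 2·0.43 = 2.860.
True-score variance = ρ_A + ρ_C + 2·0.43, so 0.853 = (0.83 + ρ_C + 0.86) / 2.860.
ρ_C = 0.853·2.860 − 0.83 − 0.86 = 0.750.

0.750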